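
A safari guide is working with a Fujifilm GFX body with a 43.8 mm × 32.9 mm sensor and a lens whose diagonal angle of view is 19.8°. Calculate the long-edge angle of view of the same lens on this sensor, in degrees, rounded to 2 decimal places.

15.89°

Sensor diagonal = √(43.8² + 32.9²) = √3000.8500 ≈ 54.7800 mm.
From the diagonal AOV: f = 54.7800 / (2·tan(9.9°)) = 54.7800 / 0.34906 ≈ 156.9377 mm.
Long-edge AOV = 2·arctan(43.8 / (2 × 156.9377)) = 2·arctan(0.13955) ≈ 15.8882°.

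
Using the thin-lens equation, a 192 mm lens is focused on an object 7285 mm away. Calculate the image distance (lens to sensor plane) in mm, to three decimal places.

197.197 mm

1/dᵢ = 1/f − 1/dₒ = 1/192 − 1/7285 = 0.0050711 mm⁻¹.
dᵢ = 1/0.0050711 ≈ 197.1972 mm.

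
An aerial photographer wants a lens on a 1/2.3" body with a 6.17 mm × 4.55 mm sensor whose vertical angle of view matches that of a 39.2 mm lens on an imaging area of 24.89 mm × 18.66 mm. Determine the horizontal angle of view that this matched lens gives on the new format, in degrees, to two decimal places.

Equal vertical AOV ⇒ f₂ = f₁ · 4.55/18.66 = 39.2 × 0.24384 ≈ 9.5584 mm.
Horizontal AOV on the new format = 2·arctan(6.17 / (2 × 9.5584)) = 2·arctan(0.32275) ≈ 35.7752°.

35.78°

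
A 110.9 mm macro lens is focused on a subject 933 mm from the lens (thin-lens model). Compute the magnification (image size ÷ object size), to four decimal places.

0.1349×

Thin lens: 1/f = 1/dₒ + 1/dᵢ → 1/dᵢ = 1/110.9 − 1/933 = 0.0079453 mm⁻¹, so dᵢ ≈ 125.8602 mm.
Magnification m = dᵢ/dₒ = 125.8602/933 ≈ 0.13490.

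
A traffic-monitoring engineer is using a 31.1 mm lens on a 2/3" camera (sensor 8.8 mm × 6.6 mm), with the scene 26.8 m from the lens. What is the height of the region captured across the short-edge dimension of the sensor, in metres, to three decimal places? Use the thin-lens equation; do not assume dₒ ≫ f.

5.681 m

dₒ: 26.8 m = 26800 mm.
Similar triangles through the lens centre give W/dₒ = h/dᵢ; with 1/f = 1/dₒ + 1/dᵢ this gives W = h·(dₒ − f)/f.
W = 6.6 mm × (26800 − 31.1) / 31.1 = 6.6 × 860.7363 ≈ 5680.860 mm = 5.68086 m.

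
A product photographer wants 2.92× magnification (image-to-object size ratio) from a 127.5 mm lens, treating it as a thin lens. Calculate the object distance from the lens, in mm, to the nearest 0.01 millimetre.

With m = dᵢ/dₒ and 1/f = 1/dₒ + 1/dᵢ, substituting dᵢ = m·dₒ gives 1/f = (1 + 1/m)/dₒ, hence dₒ = f·(1 + 1/m).
dₒ = 127.5 × (1 + 1/2.92) = 127.5 × 1.34247 ≈ 171.164 mm.

171.16 mm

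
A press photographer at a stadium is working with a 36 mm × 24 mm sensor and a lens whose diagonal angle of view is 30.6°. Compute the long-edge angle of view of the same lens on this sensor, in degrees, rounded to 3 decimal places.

Sensor diagonal = √(36² + 24²) = √1872.0000 ≈ 43.2666 mm.
From the diagonal AOV: f = 43.2666 / (2·tan(15.3°)) = 43.2666 / 0.54714 ≈ 79.0781 mm.
Long-edge AOV = 2·arctan(36 / (2 × 79.0781)) = 2·arctan(0.22762) ≈ 25.6467°.

25.647°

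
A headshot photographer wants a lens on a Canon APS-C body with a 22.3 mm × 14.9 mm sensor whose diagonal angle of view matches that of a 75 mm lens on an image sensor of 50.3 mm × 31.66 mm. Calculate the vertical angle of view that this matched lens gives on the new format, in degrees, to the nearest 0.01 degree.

24.83°

Sensor diagonal = √(50.3² + 31.66²) = √3532.4456 ≈ 59.4344 mm.
Sensor diagonal = √(22.3² + 14.9²) = √719.3000 ≈ 26.8198 mm.
Equal diagonal AOV ⇒ f₂ = f₁ · 26.8198/59.4344 = 75 × 0.45125 ≈ 33.8438 mm.
Vertical AOV on the new format = 2·arctan(14.9 / (2 × 33.8438)) = 2·arctan(0.22013) ≈ 24.8290°.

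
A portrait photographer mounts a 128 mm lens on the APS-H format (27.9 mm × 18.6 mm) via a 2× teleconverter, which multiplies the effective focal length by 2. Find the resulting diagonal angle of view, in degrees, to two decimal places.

Effective focal length f = 128 × 2 = 256 mm.
Sensor diagonal = √(27.9² + 18.6²) = √1124.3700 ≈ 33.5316 mm.
α = 2·arctan(33.532 / (2 × 256)) = 2·arctan(0.06549) ≈ 7.4941°.

7.49°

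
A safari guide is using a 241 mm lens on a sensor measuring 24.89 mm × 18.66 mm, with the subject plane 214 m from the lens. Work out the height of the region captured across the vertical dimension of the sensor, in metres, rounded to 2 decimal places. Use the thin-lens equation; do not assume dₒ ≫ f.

16.55 m

dₒ: 214 m = 214000 mm.
Similar triangles through the lens centre give W/dₒ = h/dᵢ; with 1/f = 1/dₒ + 1/dᵢ this gives W = h·(dₒ − f)/f.
W = 18.66 mm × (214000 − 241) / 241 = 18.66 × 886.9668 ≈ 16550.801 mm = 16.5508 m.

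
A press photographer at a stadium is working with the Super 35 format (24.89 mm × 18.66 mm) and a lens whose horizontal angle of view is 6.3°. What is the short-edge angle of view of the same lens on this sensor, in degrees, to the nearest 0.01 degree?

From the horizontal AOV: f = 24.89 / (2·tan(3.15°)) = 24.89 / 0.11007 ≈ 226.1357 mm.
Short-edge AOV = 2·arctan(18.66 / (2 × 226.1357)) = 2·arctan(0.04126) ≈ 4.7252°.

4.73°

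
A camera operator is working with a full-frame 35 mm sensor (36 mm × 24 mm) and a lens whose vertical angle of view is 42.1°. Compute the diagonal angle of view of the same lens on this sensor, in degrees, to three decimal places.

69.508°

From the vertical AOV: f = 24 / (2·tan(21.05°)) = 24 / 0.76973 ≈ 31.1797 mm.
Sensor diagonal = √(36² + 24²) = √1872.0000 ≈ 43.2666 mm.
Diagonal AOV = 2·arctan(43.2666 / (2 × 31.1797)) = 2·arctan(0.69383) ≈ 69.5079°.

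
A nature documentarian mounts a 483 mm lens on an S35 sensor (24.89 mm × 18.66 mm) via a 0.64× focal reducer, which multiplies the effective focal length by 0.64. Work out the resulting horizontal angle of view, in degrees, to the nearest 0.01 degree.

4.61°

Effective focal length f = 483 × 0.64 = 309.12 mm.
α = 2·arctan(24.89 / (2 × 309.12)) = 2·arctan(0.04026) ≈ 4.6109°.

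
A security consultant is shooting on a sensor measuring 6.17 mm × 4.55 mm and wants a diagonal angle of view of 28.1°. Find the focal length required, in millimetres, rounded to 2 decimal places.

Sensor diagonal = √(6.17² + 4.55²) = √58.7714 ≈ 7.6663 mm.
From α = 2·arctan(d/2f) we get f = d / (2·tan(α/2)).
With d = 7.6663 mm and α/2 = 14.05°, tan(α/2) ≈ 0.25026, so f ≈ 7.6663 / 0.50051 ≈ 15.3169 mm.

15.32 mm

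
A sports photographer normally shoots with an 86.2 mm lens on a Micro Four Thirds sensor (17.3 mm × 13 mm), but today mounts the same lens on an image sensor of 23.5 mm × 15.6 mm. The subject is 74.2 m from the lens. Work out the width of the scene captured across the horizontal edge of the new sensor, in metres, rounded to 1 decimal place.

The focal length stays 86.2 mm; the relevant sensor dimension is now w = 23.5 mm. Object distance dₒ = 74.2 m = 74200 mm.
Thin-lens field width W = w·(dₒ − f)/f = 23.5 × (74200 − 86.2)/86.2 ≈ 20205.038 mm = 20.205 m.

20.2 m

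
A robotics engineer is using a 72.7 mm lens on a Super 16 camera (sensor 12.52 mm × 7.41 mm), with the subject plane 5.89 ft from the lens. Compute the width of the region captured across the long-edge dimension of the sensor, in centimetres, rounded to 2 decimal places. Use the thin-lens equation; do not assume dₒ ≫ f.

29.67 cm

dₒ: 5.89 ft × 304.8 mm/ft = 1795.27 mm.
Similar triangles through the lens centre give W/dₒ = w/dᵢ; with 1/f = 1/dₒ + 1/dᵢ this gives W = w·(dₒ − f)/f.
W = 12.52 mm × (1795.27 − 72.7) / 72.7 = 12.52 × 23.6942 ≈ 296.652 mm = 29.6652 cm.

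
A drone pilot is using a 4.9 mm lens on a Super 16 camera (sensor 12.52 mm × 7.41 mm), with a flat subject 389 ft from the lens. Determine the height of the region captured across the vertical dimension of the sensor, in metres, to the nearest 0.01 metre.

179.30 m

dₒ: 389 ft × 304.8 mm/ft = 118567.20 mm.
Similar triangles through the lens centre give W/dₒ = h/dᵢ; with 1/f = 1/dₒ + 1/dᵢ this gives W = h·(dₒ − f)/f.
W = 7.41 mm × (118567 − 4.9) / 4.9 = 7.41 × 24196.3870 ≈ 179295.228 mm = 179.295 m.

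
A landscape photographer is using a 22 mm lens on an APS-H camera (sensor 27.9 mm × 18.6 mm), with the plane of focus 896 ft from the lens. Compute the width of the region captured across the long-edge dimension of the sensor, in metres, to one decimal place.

dₒ: 896 ft × 304.8 mm/ft = 273100.79 mm.
Similar triangles through the lens centre give W/dₒ = w/dᵢ; with 1/f = 1/dₒ + 1/dᵢ this gives W = w·(dₒ − f)/f.
W = 27.9 mm × (273101 − 22) / 22 = 27.9 × 12412.6723 ≈ 346313.558 mm = 346.314 m.

346.3 m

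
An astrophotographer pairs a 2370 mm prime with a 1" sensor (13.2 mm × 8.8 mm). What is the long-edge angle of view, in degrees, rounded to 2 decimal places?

Angle of view α = 2·arctan(w/2f) with w = 13.2 mm and f = 2370 mm.
w/2f = 0.00278; arctan(0.00278) ≈ 0.1596°, so α ≈ 0.3191°.

0.32°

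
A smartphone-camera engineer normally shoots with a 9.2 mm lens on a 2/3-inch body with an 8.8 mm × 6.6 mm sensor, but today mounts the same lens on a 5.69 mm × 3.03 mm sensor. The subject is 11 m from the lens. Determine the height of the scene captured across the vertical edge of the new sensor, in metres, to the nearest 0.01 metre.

The focal length stays 9.2 mm; the relevant sensor dimension is now h = 3.03 mm. Object distance dₒ = 11 m = 11000 mm.
Thin-lens field height W = h·(dₒ − f)/f = 3.03 × (11000 − 9.2)/9.2 ≈ 3619.796 mm = 3.6198 m.

3.62 m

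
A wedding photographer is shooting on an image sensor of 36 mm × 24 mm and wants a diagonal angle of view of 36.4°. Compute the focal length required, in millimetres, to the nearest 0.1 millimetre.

Sensor diagonal = √(36² + 24²) = √1872.0000 ≈ 43.2666 mm.
From α = 2·arctan(d/2f) we get f = d / (2·tan(α/2)).
With d = 43.2666 mm and α/2 = 18.2°, tan(α/2) ≈ 0.32878, so f ≈ 43.2666 / 0.65757 ≈ 65.7981 mm.

65.8 mm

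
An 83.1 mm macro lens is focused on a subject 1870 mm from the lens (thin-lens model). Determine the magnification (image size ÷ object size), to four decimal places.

Thin lens: 1/f = 1/dₒ + 1/dᵢ → 1/dᵢ = 1/83.1 − 1/1870 = 0.0114989 mm⁻¹, so dᵢ ≈ 86.9646 mm.
Magnification m = dᵢ/dₒ = 86.9646/1870 ≈ 0.04651.

0.0465×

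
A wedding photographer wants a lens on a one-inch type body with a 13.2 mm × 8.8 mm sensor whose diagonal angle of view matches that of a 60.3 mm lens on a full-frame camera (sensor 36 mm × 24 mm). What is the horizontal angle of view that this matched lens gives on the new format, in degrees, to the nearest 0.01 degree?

Sensor diagonal = √(36² + 24²) = √1872.0000 ≈ 43.2666 mm.
Sensor diagonal = √(13.2² + 8.8²) = √251.6800 ≈ 15.8644 mm.
Equal diagonal AOV ⇒ f₂ = f₁ · 15.8644/43.2666 = 60.3 × 0.36667 ≈ 22.1100 mm.
Horizontal AOV on the new format = 2·arctan(13.2 / (2 × 22.1100)) = 2·arctan(0.29851) ≈ 33.2415°.

33.24°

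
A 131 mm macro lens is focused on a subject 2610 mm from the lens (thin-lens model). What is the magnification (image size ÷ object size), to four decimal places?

0.0528×

Thin lens: 1/f = 1/dₒ + 1/dᵢ → 1/dᵢ = 1/131 − 1/2610 = 0.0072504 mm⁻¹, so dᵢ ≈ 137.9225 mm.
Magnification m = dᵢ/dₒ = 137.9225/2610 ≈ 0.05284.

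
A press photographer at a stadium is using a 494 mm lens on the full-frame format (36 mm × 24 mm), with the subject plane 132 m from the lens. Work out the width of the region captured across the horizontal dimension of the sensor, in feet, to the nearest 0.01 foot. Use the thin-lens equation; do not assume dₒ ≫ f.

31.44 ft

dₒ: 132 m = 132000 mm.
Similar triangles through the lens centre give W/dₒ = w/dᵢ; with 1/f = 1/dₒ + 1/dᵢ this gives W = w·(dₒ − f)/f.
W = 36 mm × (132000 − 494) / 494 = 36 × 266.2065 ≈ 9583.433 mm = 9583.433/304.8 ft = 31.4417 ft.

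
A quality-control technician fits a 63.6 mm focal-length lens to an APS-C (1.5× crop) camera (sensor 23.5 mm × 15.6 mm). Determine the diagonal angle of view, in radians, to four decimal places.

0.4364 rad

Sensor diagonal = √(23.5² + 15.6²) = √795.6100 ≈ 28.2066 mm.
Angle of view α = 2·arctan(d/2f) with d = 28.2066 mm and f = 63.6 mm.
d/2f = 0.22175; arctan(0.22175) ≈ 0.2182 rad, so α ≈ 0.4364 rad.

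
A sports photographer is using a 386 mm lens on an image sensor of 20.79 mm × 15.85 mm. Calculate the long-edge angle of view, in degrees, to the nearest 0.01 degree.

3.09°

Angle of view α = 2·arctan(w/2f) with w = 20.79 mm and f = 386 mm.
w/2f = 0.02693; arctan(0.02693) ≈ 1.5426°, so α ≈ 3.0852°.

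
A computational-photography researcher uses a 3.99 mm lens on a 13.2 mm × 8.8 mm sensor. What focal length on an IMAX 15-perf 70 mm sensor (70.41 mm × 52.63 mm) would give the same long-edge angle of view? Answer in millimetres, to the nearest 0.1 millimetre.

21.3 mm

Equal angle of view means equal width/f ratio, so f₂ = f₁ · (width₂/width₁) = 3.99 × 70.41/13.2.
f₂ = 3.99 × 5.33409 ≈ 21.283 mm.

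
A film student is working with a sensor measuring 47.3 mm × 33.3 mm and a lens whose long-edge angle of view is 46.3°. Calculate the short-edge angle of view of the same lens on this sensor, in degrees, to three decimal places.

33.505°

From the long-edge AOV: f = 47.3 / (2·tan(23.15°)) = 47.3 / 0.85514 ≈ 55.3128 mm.
Short-edge AOV = 2·arctan(33.3 / (2 × 55.3128)) = 2·arctan(0.30102) ≈ 33.5052°.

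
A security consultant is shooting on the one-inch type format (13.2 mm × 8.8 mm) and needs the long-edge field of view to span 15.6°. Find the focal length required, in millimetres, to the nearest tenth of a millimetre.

From α = 2·arctan(w/2f) we get f = w / (2·tan(α/2)).
With w = 13.2 mm and α/2 = 7.8°, tan(α/2) ≈ 0.13698, so f ≈ 13.2 / 0.27397 ≈ 48.1812 mm.

48.2 mm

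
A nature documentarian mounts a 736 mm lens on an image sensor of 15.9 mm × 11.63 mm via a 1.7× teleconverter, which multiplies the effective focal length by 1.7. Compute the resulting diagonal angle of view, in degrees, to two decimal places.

Effective focal length f = 736 × 1.7 = 1251.2 mm.
Sensor diagonal = √(15.9² + 11.63²) = √388.0669 ≈ 19.6994 mm.
α = 2·arctan(19.699 / (2 × 1251.2)) = 2·arctan(0.00787) ≈ 0.9021°.

0.90°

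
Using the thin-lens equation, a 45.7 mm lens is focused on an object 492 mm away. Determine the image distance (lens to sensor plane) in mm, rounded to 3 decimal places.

50.380 mm

1/dᵢ = 1/f − 1/dₒ = 1/45.7 − 1/492 = 0.0198493 mm⁻¹.
dᵢ = 1/0.0198493 ≈ 50.3796 mm.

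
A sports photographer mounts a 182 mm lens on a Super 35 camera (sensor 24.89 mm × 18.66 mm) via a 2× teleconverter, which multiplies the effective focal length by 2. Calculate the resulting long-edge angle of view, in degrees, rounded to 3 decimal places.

Effective focal length f = 182 × 2 = 364 mm.
α = 2·arctan(24.89 / (2 × 364)) = 2·arctan(0.03419) ≈ 3.9163°.

3.916°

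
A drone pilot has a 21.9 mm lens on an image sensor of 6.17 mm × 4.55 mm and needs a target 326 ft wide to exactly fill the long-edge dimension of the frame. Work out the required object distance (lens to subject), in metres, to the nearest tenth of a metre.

W: 326 ft × 304.8 mm/ft = 99364.80 mm.
Magnification m = w/W = dᵢ/dₒ; combined with 1/f = 1/dₒ + 1/dᵢ this gives dₒ = f·(1 + W/w).
dₒ = 21.9 mm × (1 + 99364.8/6.17) = 21.9 × 16105.5052 ≈ 352710.563 mm = 352.711 m.

352.7 m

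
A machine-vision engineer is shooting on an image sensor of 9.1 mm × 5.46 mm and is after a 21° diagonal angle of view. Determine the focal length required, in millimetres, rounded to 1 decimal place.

Sensor diagonal = √(9.1² + 5.46²) = √112.6216 ≈ 10.6123 mm.
From α = 2·arctan(d/2f) we get f = d / (2·tan(α/2)).
With d = 10.6123 mm and α/2 = 10.5°, tan(α/2) ≈ 0.18534, so f ≈ 10.6123 / 0.37068 ≈ 28.6295 mm.

28.6 mm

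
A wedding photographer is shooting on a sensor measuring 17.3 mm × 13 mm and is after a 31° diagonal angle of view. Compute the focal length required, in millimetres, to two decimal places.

39.02 mm

Sensor diagonal = √(17.3² + 13²) = √468.2900 ≈ 21.6400 mm.
From α = 2·arctan(d/2f) we get f = d / (2·tan(α/2)).
With d = 21.6400 mm and α/2 = 15.5°, tan(α/2) ≈ 0.27732, so f ≈ 21.6400 / 0.55465 ≈ 39.0157 mm.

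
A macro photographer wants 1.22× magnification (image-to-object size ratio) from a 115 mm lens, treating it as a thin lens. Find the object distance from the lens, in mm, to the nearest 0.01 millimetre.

209.26 mm

With m = dᵢ/dₒ and 1/f = 1/dₒ + 1/dᵢ, substituting dᵢ = m·dₒ gives 1/f = (1 + 1/m)/dₒ, hence dₒ = f·(1 + 1/m).
dₒ = 115 × (1 + 1/1.22) = 115 × 1.81967 ≈ 209.262 mm.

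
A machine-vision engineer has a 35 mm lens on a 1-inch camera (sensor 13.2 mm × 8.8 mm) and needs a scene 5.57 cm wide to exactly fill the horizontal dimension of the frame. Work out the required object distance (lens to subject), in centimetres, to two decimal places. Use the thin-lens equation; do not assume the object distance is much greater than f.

W: 5.57 cm = 55.7 mm.
Magnification m = w/W = dᵢ/dₒ; combined with 1/f = 1/dₒ + 1/dᵢ this gives dₒ = f·(1 + W/w).
dₒ = 35 mm × (1 + 55.7/13.2) = 35 × 5.2197 ≈ 182.689 mm = 18.2689 cm.

18.27 cm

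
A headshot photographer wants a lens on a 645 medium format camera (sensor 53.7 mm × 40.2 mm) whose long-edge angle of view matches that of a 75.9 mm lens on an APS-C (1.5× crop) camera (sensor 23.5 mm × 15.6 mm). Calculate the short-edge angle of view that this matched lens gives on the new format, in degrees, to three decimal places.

13.221°

Equal long-edge AOV ⇒ f₂ = f₁ · 53.7/23.5 = 75.9 × 2.28511 ≈ 173.4396 mm.
Short-edge AOV on the new format = 2·arctan(40.2 / (2 × 173.4396)) = 2·arctan(0.11589) ≈ 13.2211°.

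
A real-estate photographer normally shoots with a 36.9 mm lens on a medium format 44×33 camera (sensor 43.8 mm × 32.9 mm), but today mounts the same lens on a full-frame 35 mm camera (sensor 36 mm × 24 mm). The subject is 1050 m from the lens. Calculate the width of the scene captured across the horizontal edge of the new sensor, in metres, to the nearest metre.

The focal length stays 36.9 mm; the relevant sensor dimension is now w = 36 mm. Object distance dₒ = 1050 m = 1.05e+06 mm.
Thin-lens field width W = w·(dₒ − f)/f = 36 × (1.05e+06 − 36.9)/36.9 ≈ 1024354.244 mm = 1024.35 m.

1024 m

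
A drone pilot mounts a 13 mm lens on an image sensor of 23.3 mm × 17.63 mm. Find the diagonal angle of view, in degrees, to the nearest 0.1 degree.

96.7°

Sensor diagonal = √(23.3² + 17.63²) = √853.7069 ≈ 29.2183 mm.
Angle of view α = 2·arctan(d/2f) with d = 29.2183 mm and f = 13 mm.
d/2f = 1.12378; arctan(1.12378) ≈ 48.3356°, so α ≈ 96.6711°.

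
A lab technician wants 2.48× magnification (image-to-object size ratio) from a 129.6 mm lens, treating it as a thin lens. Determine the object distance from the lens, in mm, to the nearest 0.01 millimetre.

With m = dᵢ/dₒ and 1/f = 1/dₒ + 1/dᵢ, substituting dᵢ = m·dₒ gives 1/f = (1 + 1/m)/dₒ, hence dₒ = f·(1 + 1/m).
dₒ = 129.6 × (1 + 1/2.48) = 129.6 × 1.40323 ≈ 181.858 mm.

181.86 mm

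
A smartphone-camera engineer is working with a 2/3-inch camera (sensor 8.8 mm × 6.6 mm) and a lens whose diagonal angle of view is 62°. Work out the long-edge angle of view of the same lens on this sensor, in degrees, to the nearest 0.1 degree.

51.3°

Sensor diagonal = √(8.8² + 6.6²) = √121.0000 ≈ 11.0000 mm.
From the diagonal AOV: f = 11.0000 / (2·tan(31°)) = 11.0000 / 1.20172 ≈ 9.1535 mm.
Long-edge AOV = 2·arctan(8.8 / (2 × 9.1535)) = 2·arctan(0.48069) ≈ 51.3461°.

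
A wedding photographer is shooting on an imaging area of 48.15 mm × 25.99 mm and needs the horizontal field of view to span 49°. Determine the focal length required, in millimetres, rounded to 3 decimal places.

From α = 2·arctan(w/2f) we get f = w / (2·tan(α/2)).
With w = 48.15 mm and α/2 = 24.5°, tan(α/2) ≈ 0.45573, so f ≈ 48.15 / 0.91145 ≈ 52.8278 mm.

52.828 mm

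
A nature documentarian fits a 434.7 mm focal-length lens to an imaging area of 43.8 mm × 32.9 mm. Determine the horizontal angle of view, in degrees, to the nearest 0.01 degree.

5.77°

Angle of view α = 2·arctan(w/2f) with w = 43.8 mm and f = 434.7 mm.
w/2f = 0.05038; arctan(0.05038) ≈ 2.8841°, so α ≈ 5.7682°.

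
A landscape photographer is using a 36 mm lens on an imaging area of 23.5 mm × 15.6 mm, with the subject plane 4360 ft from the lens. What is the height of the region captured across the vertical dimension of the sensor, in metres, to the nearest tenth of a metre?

575.9 m

dₒ: 4360 ft × 304.8 mm/ft = 1328927.96 mm.
Similar triangles through the lens centre give W/dₒ = h/dᵢ; with 1/f = 1/dₒ + 1/dᵢ this gives W = h·(dₒ − f)/f.
W = 15.6 mm × (1.32893e+06 − 36) / 36 = 15.6 × 36913.6655 ≈ 575853.182 mm = 575.853 m.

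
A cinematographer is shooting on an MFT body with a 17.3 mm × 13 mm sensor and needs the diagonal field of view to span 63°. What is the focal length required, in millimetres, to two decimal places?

Sensor diagonal = √(17.3² + 13²) = √468.2900 ≈ 21.6400 mm.
From α = 2·arctan(d/2f) we get f = d / (2·tan(α/2)).
With d = 21.6400 mm and α/2 = 31.5°, tan(α/2) ≈ 0.61280, so f ≈ 21.6400 / 1.22560 ≈ 17.6566 mm.

17.66 mm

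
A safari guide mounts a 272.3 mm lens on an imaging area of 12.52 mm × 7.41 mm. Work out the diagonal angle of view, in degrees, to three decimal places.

3.060°

Sensor diagonal = √(12.52² + 7.41²) = √211.6585 ≈ 14.5485 mm.
Angle of view α = 2·arctan(d/2f) with d = 14.5485 mm and f = 272.3 mm.
d/2f = 0.02671; arctan(0.02671) ≈ 1.5302°, so α ≈ 3.0605°.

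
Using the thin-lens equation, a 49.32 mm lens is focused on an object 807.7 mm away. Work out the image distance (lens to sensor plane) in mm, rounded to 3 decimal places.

52.527 mm

1/dᵢ = 1/f − 1/dₒ = 1/49.32 − 1/807.7 = 0.0190377 mm⁻¹.
dᵢ = 1/0.0190377 ≈ 52.5274 mm.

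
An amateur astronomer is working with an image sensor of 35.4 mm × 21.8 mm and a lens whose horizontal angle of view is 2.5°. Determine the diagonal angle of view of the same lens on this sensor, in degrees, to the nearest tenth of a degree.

From the horizontal AOV: f = 35.4 / (2·tan(1.25°)) = 35.4 / 0.04364 ≈ 811.1795 mm.
Sensor diagonal = √(35.4² + 21.8²) = √1728.4000 ≈ 41.5740 mm.
Diagonal AOV = 2·arctan(41.5740 / (2 × 811.1795)) = 2·arctan(0.02563) ≈ 2.9358°.

2.9°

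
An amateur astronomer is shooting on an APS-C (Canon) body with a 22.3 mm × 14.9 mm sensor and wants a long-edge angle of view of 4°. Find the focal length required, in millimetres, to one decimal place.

From α = 2·arctan(w/2f) we get f = w / (2·tan(α/2)).
With w = 22.3 mm and α/2 = 2°, tan(α/2) ≈ 0.03492, so f ≈ 22.3 / 0.06984 ≈ 319.2942 mm.

319.3 mm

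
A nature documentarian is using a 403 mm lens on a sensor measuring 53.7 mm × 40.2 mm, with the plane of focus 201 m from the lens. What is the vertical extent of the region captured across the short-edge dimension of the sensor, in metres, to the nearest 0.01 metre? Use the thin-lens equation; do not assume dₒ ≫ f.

20.01 m

dₒ: 201 m = 201000 mm.
Similar triangles through the lens centre give W/dₒ = h/dᵢ; with 1/f = 1/dₒ + 1/dᵢ this gives W = h·(dₒ − f)/f.
W = 40.2 mm × (201000 − 403) / 403 = 40.2 × 497.7593 ≈ 20009.924 mm = 20.0099 m.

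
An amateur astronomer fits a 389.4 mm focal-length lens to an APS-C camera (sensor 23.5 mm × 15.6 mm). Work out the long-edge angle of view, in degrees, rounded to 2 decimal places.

3.46°

Angle of view α = 2·arctan(w/2f) with w = 23.5 mm and f = 389.4 mm.
w/2f = 0.03017; arctan(0.03017) ≈ 1.7284°, so α ≈ 3.4567°.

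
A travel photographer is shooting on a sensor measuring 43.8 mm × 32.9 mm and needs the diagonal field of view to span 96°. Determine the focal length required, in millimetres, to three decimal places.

24.662 mm

Sensor diagonal = √(43.8² + 32.9²) = √3000.8500 ≈ 54.7800 mm.
From α = 2·arctan(d/2f) we get f = d / (2·tan(α/2)).
With d = 54.7800 mm and α/2 = 48°, tan(α/2) ≈ 1.11061, so f ≈ 54.7800 / 2.22123 ≈ 24.6621 mm.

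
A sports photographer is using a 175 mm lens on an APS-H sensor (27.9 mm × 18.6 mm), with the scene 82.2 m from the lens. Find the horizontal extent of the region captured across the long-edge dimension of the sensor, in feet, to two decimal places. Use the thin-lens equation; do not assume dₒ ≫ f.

dₒ: 82.2 m = 82200 mm.
Similar triangles through the lens centre give W/dₒ = w/dᵢ; with 1/f = 1/dₒ + 1/dᵢ this gives W = w·(dₒ − f)/f.
W = 27.9 mm × (82200 − 175) / 175 = 27.9 × 468.7143 ≈ 13077.129 mm = 13077.129/304.8 ft = 42.904 ft.

42.90 ft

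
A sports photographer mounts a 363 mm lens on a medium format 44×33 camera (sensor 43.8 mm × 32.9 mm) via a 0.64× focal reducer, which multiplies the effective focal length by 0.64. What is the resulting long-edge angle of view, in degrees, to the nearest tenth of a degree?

Effective focal length f = 363 × 0.64 = 232.32 mm.
α = 2·arctan(43.8 / (2 × 232.32)) = 2·arctan(0.09427) ≈ 10.7703°.

10.8°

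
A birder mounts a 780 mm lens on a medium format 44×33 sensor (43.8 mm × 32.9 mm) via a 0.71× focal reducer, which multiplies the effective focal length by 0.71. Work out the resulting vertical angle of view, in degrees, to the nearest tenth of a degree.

Effective focal length f = 780 × 0.71 = 553.8 mm.
α = 2·arctan(32.9 / (2 × 553.8)) = 2·arctan(0.02970) ≈ 3.4028°.

3.4°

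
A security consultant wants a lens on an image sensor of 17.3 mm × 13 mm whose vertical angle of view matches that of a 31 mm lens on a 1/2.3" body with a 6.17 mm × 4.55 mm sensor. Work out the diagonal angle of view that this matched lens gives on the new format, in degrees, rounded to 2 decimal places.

13.93°

Equal vertical AOV ⇒ f₂ = f₁ · 13/4.55 = 31 × 2.85714 ≈ 88.5714 mm.
Sensor diagonal = √(17.3² + 13²) = √468.2900 ≈ 21.6400 mm.
Diagonal AOV on the new format = 2·arctan(21.6400 / (2 × 88.5714)) = 2·arctan(0.12216) ≈ 13.9296°.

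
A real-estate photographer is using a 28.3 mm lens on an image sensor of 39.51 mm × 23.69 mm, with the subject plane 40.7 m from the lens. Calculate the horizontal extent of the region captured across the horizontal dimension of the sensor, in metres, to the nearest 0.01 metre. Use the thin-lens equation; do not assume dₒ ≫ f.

56.78 m

dₒ: 40.7 m = 40700 mm.
Similar triangles through the lens centre give W/dₒ = w/dᵢ; with 1/f = 1/dₒ + 1/dᵢ this gives W = w·(dₒ − f)/f.
W = 39.51 mm × (40700 − 28.3) / 28.3 = 39.51 × 1437.1625 ≈ 56782.292 mm = 56.7823 m.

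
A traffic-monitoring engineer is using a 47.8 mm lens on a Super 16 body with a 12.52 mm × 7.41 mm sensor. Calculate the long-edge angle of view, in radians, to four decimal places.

0.2604 rad

Angle of view α = 2·arctan(w/2f) with w = 12.52 mm and f = 47.8 mm.
w/2f = 0.13096; arctan(0.13096) ≈ 0.1302 rad, so α ≈ 0.2604 rad.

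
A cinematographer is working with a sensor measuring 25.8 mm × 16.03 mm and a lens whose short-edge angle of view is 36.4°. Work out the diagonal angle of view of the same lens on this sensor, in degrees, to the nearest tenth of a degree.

From the short-edge AOV: f = 16.03 / (2·tan(18.2°)) = 16.03 / 0.65757 ≈ 24.3778 mm.
Sensor diagonal = √(25.8² + 16.03²) = √922.6009 ≈ 30.3743 mm.
Diagonal AOV = 2·arctan(30.3743 / (2 × 24.3778)) = 2·arctan(0.62299) ≈ 63.8452°.

63.8°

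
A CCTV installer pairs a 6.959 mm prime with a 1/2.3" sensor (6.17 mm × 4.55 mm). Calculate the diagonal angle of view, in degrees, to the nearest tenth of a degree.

57.7°

Sensor diagonal = √(6.17² + 4.55²) = √58.7714 ≈ 7.6663 mm.
Angle of view α = 2·arctan(d/2f) with d = 7.6663 mm and f = 6.959 mm.
d/2f = 0.55082; arctan(0.55082) ≈ 28.8467°, so α ≈ 57.6933°.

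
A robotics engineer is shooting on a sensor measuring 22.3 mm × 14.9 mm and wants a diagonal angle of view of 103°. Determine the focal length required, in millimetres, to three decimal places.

Sensor diagonal = √(22.3² + 14.9²) = √719.3000 ≈ 26.8198 mm.
From α = 2·arctan(d/2f) we get f = d / (2·tan(α/2)).
With d = 26.8198 mm and α/2 = 51.5°, tan(α/2) ≈ 1.25717, so f ≈ 26.8198 / 2.51434 ≈ 10.6667 mm.

10.667 mm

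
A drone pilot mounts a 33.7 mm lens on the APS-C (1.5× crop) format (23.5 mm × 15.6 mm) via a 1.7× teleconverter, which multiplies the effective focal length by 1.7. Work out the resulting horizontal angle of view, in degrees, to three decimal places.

Effective focal length f = 33.7 × 1.7 = 57.29 mm.
α = 2·arctan(23.5 / (2 × 57.29)) = 2·arctan(0.20510) ≈ 23.1809°.

23.181°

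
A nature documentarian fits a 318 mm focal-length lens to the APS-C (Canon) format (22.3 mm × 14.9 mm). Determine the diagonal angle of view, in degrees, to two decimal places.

4.83°

Sensor diagonal = √(22.3² + 14.9²) = √719.3000 ≈ 26.8198 mm.
Angle of view α = 2·arctan(d/2f) with d = 26.8198 mm and f = 318 mm.
d/2f = 0.04217; arctan(0.04217) ≈ 2.4147°, so α ≈ 4.8294°.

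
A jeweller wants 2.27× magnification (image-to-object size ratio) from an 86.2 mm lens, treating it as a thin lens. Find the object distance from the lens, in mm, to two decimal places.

With m = dᵢ/dₒ and 1/f = 1/dₒ + 1/dᵢ, substituting dᵢ = m·dₒ gives 1/f = (1 + 1/m)/dₒ, hence dₒ = f·(1 + 1/m).
dₒ = 86.2 × (1 + 1/2.27) = 86.2 × 1.44053 ≈ 124.174 mm.

124.17 mm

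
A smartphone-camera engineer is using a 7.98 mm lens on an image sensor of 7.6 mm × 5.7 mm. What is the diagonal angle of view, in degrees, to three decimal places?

Sensor diagonal = √(7.6² + 5.7²) = √90.2500 ≈ 9.5000 mm.
Angle of view α = 2·arctan(d/2f) with d = 9.5000 mm and f = 7.98 mm.
d/2f = 0.59524; arctan(0.59524) ≈ 30.7627°, so α ≈ 61.5254°.

61.525°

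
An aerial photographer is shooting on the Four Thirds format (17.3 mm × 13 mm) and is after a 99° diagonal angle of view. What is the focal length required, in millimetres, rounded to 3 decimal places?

Sensor diagonal = √(17.3² + 13²) = √468.2900 ≈ 21.6400 mm.
From α = 2·arctan(d/2f) we get f = d / (2·tan(α/2)).
With d = 21.6400 mm and α/2 = 49.5°, tan(α/2) ≈ 1.17085, so f ≈ 21.6400 / 2.34170 ≈ 9.2412 mm.

9.241 mm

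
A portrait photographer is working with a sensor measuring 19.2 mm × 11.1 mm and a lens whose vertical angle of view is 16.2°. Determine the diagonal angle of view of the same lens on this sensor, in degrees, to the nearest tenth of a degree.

31.7°

From the vertical AOV: f = 11.1 / (2·tan(8.1°)) = 11.1 / 0.28464 ≈ 38.9963 mm.
Sensor diagonal = √(19.2² + 11.1²) = √491.8500 ≈ 22.1777 mm.
Diagonal AOV = 2·arctan(22.1777 / (2 × 38.9963)) = 2·arctan(0.28436) ≈ 31.7469°.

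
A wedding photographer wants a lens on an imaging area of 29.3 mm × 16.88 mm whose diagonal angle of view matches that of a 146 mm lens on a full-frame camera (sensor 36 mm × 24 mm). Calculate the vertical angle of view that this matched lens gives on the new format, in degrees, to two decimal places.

8.46°

Sensor diagonal = √(36² + 24²) = √1872.0000 ≈ 43.2666 mm.
Sensor diagonal = √(29.3² + 16.88²) = √1143.4244 ≈ 33.8146 mm.
Equal diagonal AOV ⇒ f₂ = f₁ · 33.8146/43.2666 = 146 × 0.78154 ≈ 114.1047 mm.
Vertical AOV on the new format = 2·arctan(16.88 / (2 × 114.1047)) = 2·arctan(0.07397) ≈ 8.4606°.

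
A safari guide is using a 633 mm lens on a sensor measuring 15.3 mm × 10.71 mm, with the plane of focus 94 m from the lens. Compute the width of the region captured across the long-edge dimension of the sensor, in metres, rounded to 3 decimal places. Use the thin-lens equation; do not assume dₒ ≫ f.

dₒ: 94 m = 94000 mm.
Similar triangles through the lens centre give W/dₒ = w/dᵢ; with 1/f = 1/dₒ + 1/dᵢ this gives W = w·(dₒ − f)/f.
W = 15.3 mm × (94000 − 633) / 633 = 15.3 × 147.4992 ≈ 2256.738 mm = 2.25674 m.

2.257 m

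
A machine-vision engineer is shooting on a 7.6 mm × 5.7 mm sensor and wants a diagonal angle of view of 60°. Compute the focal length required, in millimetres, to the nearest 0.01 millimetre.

Sensor diagonal = √(7.6² + 5.7²) = √90.2500 ≈ 9.5000 mm.
From α = 2·arctan(d/2f) we get f = d / (2·tan(α/2)).
With d = 9.5000 mm and α/2 = 30°, tan(α/2) ≈ 0.57735, so f ≈ 9.5000 / 1.15470 ≈ 8.2272 mm.

8.23 mm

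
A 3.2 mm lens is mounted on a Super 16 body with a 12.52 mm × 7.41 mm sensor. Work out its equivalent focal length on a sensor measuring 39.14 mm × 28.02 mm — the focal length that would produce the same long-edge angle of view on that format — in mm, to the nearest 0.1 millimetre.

10.0 mm

Equal angle of view means equal width/f ratio, so f₂ = f₁ · (width₂/width₁) = 3.2 × 39.14/12.52.
f₂ = 3.2 × 3.12620 ≈ 10.004 mm.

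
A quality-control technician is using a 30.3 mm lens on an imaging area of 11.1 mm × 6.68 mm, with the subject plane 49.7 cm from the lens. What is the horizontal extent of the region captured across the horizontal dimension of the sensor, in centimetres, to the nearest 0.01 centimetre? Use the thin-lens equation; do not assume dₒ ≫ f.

17.10 cm

dₒ: 49.7 cm = 497 mm.
Similar triangles through the lens centre give W/dₒ = w/dᵢ; with 1/f = 1/dₒ + 1/dᵢ this gives W = w·(dₒ − f)/f.
W = 11.1 mm × (497 − 30.3) / 30.3 = 11.1 × 15.4026 ≈ 170.969 mm = 17.0969 cm.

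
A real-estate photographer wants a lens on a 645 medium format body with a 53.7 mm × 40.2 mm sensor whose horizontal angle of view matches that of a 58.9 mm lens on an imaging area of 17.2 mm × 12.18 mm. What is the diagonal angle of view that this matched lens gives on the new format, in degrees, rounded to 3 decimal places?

Equal horizontal AOV ⇒ f₂ = f₁ · 53.7/17.2 = 58.9 × 3.12209 ≈ 183.8913 mm.
Sensor diagonal = √(53.7² + 40.2²) = √4499.7300 ≈ 67.0800 mm.
Diagonal AOV on the new format = 2·arctan(67.0800 / (2 × 183.8913)) = 2·arctan(0.18239) ≈ 20.6732°.

20.673°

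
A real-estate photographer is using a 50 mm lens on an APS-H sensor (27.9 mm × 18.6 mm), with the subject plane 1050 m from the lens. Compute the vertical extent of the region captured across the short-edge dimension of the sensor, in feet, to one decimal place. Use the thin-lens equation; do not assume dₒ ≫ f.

dₒ: 1050 m = 1.05e+06 mm.
Similar triangles through the lens centre give W/dₒ = h/dᵢ; with 1/f = 1/dₒ + 1/dᵢ this gives W = h·(dₒ − f)/f.
W = 18.6 mm × (1.05e+06 − 50) / 50 = 18.6 × 20999.0000 ≈ 390581.400 mm = 390581.400/304.8 ft = 1281.44 ft.

1281.4 ft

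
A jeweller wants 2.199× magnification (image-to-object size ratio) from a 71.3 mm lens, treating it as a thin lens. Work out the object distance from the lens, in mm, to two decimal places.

103.72 mm

With m = dᵢ/dₒ and 1/f = 1/dₒ + 1/dᵢ, substituting dᵢ = m·dₒ gives 1/f = (1 + 1/m)/dₒ, hence dₒ = f·(1 + 1/m).
dₒ = 71.3 × (1 + 1/2.199) = 71.3 × 1.45475 ≈ 103.724 mm.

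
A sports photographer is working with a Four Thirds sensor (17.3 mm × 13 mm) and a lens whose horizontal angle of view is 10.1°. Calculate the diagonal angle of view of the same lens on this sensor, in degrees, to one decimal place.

From the horizontal AOV: f = 17.3 / (2·tan(5.05°)) = 17.3 / 0.17674 ≈ 97.8860 mm.
Sensor diagonal = √(17.3² + 13²) = √468.2900 ≈ 21.6400 mm.
Diagonal AOV = 2·arctan(21.6400 / (2 × 97.8860)) = 2·arctan(0.11054) ≈ 12.6154°.

12.6°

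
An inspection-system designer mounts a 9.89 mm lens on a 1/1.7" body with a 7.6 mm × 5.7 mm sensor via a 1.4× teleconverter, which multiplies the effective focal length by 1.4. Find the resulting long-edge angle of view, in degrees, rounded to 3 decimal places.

30.694°

Effective focal length f = 9.89 × 1.4 = 13.846 mm.
α = 2·arctan(7.6 / (2 × 13.846)) = 2·arctan(0.27445) ≈ 30.6936°.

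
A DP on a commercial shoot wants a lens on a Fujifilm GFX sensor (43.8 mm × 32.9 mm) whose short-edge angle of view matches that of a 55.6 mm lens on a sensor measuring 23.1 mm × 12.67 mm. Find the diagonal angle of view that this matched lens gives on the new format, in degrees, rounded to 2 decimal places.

Equal short-edge AOV ⇒ f₂ = f₁ · 32.9/12.67 = 55.6 × 2.59669 ≈ 144.3757 mm.
Sensor diagonal = √(43.8² + 32.9²) = √3000.8500 ≈ 54.7800 mm.
Diagonal AOV on the new format = 2·arctan(54.7800 / (2 × 144.3757)) = 2·arctan(0.18971) ≈ 21.4842°.

21.48°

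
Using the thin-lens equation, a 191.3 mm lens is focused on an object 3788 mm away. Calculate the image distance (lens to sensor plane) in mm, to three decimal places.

201.475 mm

1/dᵢ = 1/f − 1/dₒ = 1/191.3 − 1/3788 = 0.0049634 mm⁻¹.
dᵢ = 1/0.0049634 ≈ 201.4748 mm.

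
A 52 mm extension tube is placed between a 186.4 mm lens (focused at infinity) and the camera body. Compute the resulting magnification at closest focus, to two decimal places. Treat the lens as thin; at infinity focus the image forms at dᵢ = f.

The tube moves the image plane from f to f + e, so dᵢ = 186.4 + 52 = 238.4 mm. Focus is achieved when 1/f = 1/dₒ + 1/dᵢ, giving dₒ = 1/(1/f − 1/(f+e)).
Magnification m = dᵢ/dₒ = (f+e)·(1/f − 1/(f+e)) = e/f = 52/186.4 ≈ 0.2790.

0.28×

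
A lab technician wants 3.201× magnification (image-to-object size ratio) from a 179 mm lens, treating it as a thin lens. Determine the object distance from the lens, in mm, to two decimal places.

With m = dᵢ/dₒ and 1/f = 1/dₒ + 1/dᵢ, substituting dᵢ = m·dₒ gives 1/f = (1 + 1/m)/dₒ, hence dₒ = f·(1 + 1/m).
dₒ = 179 × (1 + 1/3.201) = 179 × 1.31240 ≈ 234.920 mm.

234.92 mm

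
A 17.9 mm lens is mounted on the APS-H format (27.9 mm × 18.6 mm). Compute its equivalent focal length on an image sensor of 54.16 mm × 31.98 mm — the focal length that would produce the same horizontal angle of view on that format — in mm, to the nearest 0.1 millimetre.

Equal angle of view means equal width/f ratio, so f₂ = f₁ · (width₂/width₁) = 17.9 × 54.16/27.9.
f₂ = 17.9 × 1.94122 ≈ 34.748 mm.

34.7 mm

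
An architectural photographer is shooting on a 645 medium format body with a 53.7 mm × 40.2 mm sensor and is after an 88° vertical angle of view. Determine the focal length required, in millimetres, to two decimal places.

From α = 2·arctan(h/2f) we get f = h / (2·tan(α/2)).
With h = 40.2 mm and α/2 = 44°, tan(α/2) ≈ 0.96569, so f ≈ 40.2 / 1.93138 ≈ 20.8142 mm.

20.81 mm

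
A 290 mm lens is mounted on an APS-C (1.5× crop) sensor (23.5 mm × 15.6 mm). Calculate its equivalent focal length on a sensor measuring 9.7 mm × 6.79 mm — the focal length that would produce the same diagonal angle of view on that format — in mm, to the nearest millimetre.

Sensor diagonal = √(23.5² + 15.6²) = √795.6100 ≈ 28.2066 mm.
Sensor diagonal = √(9.7² + 6.79²) = √140.1941 ≈ 11.8404 mm.
Equal angle of view means equal diagonal/f ratio, so f₂ = f₁ · (diagonal₂/diagonal₁) = 290 × 11.8404/28.2066.
f₂ = 290 × 0.41977 ≈ 121.734 mm.

122 mm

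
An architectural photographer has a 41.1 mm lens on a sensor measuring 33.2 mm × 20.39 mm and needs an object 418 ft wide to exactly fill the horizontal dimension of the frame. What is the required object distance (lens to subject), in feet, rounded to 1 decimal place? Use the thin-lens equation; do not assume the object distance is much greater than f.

517.6 ft

W: 418 ft × 304.8 mm/ft = 127406.40 mm.
Magnification m = w/W = dᵢ/dₒ; combined with 1/f = 1/dₒ + 1/dᵢ this gives dₒ = f·(1 + W/w).
dₒ = 41.1 mm × (1 + 127406/33.2) = 41.1 × 3838.5420 ≈ 157764.078 mm = 157764.078/304.8 ft = 517.599 ft.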